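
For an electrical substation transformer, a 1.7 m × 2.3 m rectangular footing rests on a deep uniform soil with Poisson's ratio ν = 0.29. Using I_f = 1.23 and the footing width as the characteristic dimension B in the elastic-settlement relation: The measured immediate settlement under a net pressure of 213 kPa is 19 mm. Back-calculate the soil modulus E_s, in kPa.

E_s ≈ 21500 kPa

S_e = q·B·(1−ν²)/E_s · I_f  ⇒  E_s = q·B·(1−ν²)·I_f / S_e.
E_s = 213 × 1.7 × 0.9159 × 1.23 / 0.019 = 21470 kPa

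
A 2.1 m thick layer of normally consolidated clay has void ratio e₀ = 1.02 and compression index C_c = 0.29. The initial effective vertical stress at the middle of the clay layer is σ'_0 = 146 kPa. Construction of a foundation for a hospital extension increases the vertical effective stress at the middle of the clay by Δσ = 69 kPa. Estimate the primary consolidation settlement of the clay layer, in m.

Final effective stress: σ'_f = σ'_0 + Δσ = 146 + 69 = 215 kPa.
Normally consolidated clay, so the full stress increment lies on the virgin compression line:
S_c = C_c·H/(1+e₀)·log₁₀(σ'_f/σ'_0) = 0.29×2.1/(1+1.02)×log₁₀(215/146)
    = 0.30149 × 0.16809 = 0.05068 m

S_c ≈ 0.0507 m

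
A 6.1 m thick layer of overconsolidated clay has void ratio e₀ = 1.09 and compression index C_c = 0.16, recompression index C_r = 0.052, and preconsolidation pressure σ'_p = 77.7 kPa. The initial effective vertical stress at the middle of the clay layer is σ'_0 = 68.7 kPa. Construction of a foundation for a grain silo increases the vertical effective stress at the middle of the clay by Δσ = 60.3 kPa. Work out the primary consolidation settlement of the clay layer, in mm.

S_c ≈ 111 mm

Final effective stress: σ'_f = 68.7 + 60.3 = 129 kPa.
σ'_f = 129 > σ'_p = 77.7 kPa, so the stress path crosses the preconsolidation pressure — recompression up to σ'_p, then virgin compression beyond:
S_c = H/(1+e₀)·[C_r·log₁₀(σ'_p/σ'_0) + C_c·log₁₀(σ'_f/σ'_p)]
    = 6.1/2.09 × [0.052×log₁₀(77.7/68.7) + 0.16×log₁₀(129/77.7)]
    = 2.9187 × [0.0027801 + 0.035227] = 0.1109 m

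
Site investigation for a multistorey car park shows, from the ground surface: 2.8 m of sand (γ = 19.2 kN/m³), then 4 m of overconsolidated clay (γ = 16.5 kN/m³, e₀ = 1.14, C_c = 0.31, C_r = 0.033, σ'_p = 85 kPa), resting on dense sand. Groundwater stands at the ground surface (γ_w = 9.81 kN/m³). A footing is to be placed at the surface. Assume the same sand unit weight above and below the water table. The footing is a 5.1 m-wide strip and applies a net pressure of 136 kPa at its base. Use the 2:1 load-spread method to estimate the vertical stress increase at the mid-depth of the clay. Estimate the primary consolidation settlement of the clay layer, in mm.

Mid-depth of clay below the ground surface: z = 2.8 + 4/2 = 4.8 m.
Total vertical stress at mid-clay: σ_v = 19.2×2.8 + 16.5×2 = 86.76 kPa.
Pore pressure: u = 9.81×(4.8 − 0) = 47.088 kPa.
Initial effective stress: σ'_0 = σ_v − u = 86.76 − 47.088 = 39.672 kPa.
Stress increase at mid-clay by the 2:1 spreading method:
Δσ = qB/(B+z) = 136×5.1/(5.1+4.8) = 70.061 kPa
Final effective stress: σ'_f = 39.672 + 70.061 = 109.73 kPa.
σ'_f = 109.73 > σ'_p = 85 kPa, so the stress path crosses the preconsolidation pressure — recompression up to σ'_p, then virgin compression beyond:
S_c = H/(1+e₀)·[C_r·log₁₀(σ'_p/σ'_0) + C_c·log₁₀(σ'_f/σ'_p)]
    = 4/2.14 × [0.033×log₁₀(85/39.672) + 0.31×log₁₀(109.73/85)]
    = 1.8692 × [0.010921 + 0.034381] = 0.08468 m

S_c ≈ 84.7 mm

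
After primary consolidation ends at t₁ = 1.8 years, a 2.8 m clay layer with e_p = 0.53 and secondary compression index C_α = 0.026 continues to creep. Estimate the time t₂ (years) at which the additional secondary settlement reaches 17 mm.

S_s = C_α·H/(1+e_p)·log₁₀(t₂/t₁) ⇒ log₁₀(t₂/t₁) = S_s·(1+e_p)/(C_α·H).
log₁₀(t₂/t₁) = 0.017 × (1+0.53) / (0.026×2.8) = 0.3573
t₂ = t₁ × 10^0.3573 = 1.8 × 2.277 = 4.098 years

t₂ ≈ 4.1 years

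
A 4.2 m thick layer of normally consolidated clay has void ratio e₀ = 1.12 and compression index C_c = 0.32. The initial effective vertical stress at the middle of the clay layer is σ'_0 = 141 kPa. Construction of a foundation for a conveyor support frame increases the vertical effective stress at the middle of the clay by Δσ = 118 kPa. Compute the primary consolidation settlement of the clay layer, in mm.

Final effective stress: σ'_f = σ'_0 + Δσ = 141 + 118 = 259 kPa.
Normally consolidated clay, so the full stress increment lies on the virgin compression line:
S_c = C_c·H/(1+e₀)·log₁₀(σ'_f/σ'_0) = 0.32×4.2/(1+1.12)×log₁₀(259/141)
    = 0.63396 × 0.26408 = 0.1674 m

S_c ≈ 167 mm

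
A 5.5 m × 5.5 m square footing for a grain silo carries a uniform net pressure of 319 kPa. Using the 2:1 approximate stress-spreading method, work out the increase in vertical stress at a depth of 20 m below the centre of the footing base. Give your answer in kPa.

By the 2:1 method the load spreads at 1 horizontal : 2 vertical, so at depth z the loaded area has grown by z in each plan dimension:
Δσ = qBL/((B+z)(L+z)) = 319×5.5×5.5/((5.5+20)(5.5+20)) = 14.84 kPa

Δσ_z ≈ 14.8 kPa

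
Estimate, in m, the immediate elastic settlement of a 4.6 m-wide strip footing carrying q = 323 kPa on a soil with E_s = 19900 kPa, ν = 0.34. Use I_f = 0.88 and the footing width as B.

S_e ≈ 0.0581 m

Immediate (elastic) settlement: S_e = q·B·(1−ν²)/E_s · I_f.
S_e = 323 × 4.6 × (1 − 0.34²) / 19900 × 0.88
    = 323 × 4.6 × 0.8844 / 19900 × 0.88
    = 0.05811 m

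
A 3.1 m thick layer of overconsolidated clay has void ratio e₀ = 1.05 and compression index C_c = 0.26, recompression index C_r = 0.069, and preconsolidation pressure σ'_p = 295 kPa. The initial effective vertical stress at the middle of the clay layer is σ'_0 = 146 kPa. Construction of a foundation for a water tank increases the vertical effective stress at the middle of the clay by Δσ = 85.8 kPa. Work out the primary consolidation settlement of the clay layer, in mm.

S_c ≈ 20.9 mm

Final effective stress: σ'_f = 146 + 85.8 = 231.8 kPa.
σ'_f = 231.8 ≤ σ'_p = 295 kPa, so the clay remains overconsolidated and only the recompression index applies:
S_c = C_r·H/(1+e₀)·log₁₀(σ'_f/σ'_0) = 0.069×3.1/2.05×log₁₀(231.8/146)
    = 0.10434 × 0.20076 = 0.02095 m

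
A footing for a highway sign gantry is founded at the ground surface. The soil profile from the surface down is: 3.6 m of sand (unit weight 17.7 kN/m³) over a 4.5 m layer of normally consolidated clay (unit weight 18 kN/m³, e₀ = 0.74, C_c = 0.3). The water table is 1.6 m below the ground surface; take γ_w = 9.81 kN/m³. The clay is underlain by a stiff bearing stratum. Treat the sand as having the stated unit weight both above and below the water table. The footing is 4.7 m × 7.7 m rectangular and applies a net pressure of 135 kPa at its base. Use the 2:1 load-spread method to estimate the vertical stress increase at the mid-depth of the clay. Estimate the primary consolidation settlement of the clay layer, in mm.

S_c ≈ 147 mm

Mid-depth of clay below the ground surface: z = 3.6 + 4.5/2 = 5.85 m.
Total vertical stress at mid-clay: σ_v = 17.7×3.6 + 18×2.25 = 104.22 kPa.
Pore pressure: u = 9.81×(5.85 − 1.6) = 41.693 kPa.
Initial effective stress: σ'_0 = σ_v − u = 104.22 − 41.693 = 62.527 kPa.
Stress increase at mid-clay by the 2:1 spreading method:
Δσ = qBL/((B+z)(L+z)) = 135×4.7×7.7/((4.7+5.85)(7.7+5.85)) = 34.177 kPa
Final effective stress: σ'_f = σ'_0 + Δσ = 62.527 + 34.177 = 96.704 kPa.
Normally consolidated clay, so the full stress increment lies on the virgin compression line:
S_c = C_c·H/(1+e₀)·log₁₀(σ'_f/σ'_0) = 0.3×4.5/(1+0.74)×log₁₀(96.704/62.527)
    = 0.77586 × 0.18938 = 0.1469 m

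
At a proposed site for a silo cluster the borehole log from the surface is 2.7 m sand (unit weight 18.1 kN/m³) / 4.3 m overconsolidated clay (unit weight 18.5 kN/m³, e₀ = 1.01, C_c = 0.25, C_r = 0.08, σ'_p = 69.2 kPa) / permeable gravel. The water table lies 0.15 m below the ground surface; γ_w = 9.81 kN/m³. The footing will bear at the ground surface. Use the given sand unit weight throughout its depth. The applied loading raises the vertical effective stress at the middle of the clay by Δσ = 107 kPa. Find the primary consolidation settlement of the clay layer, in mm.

Mid-depth of clay below the ground surface: z = 2.7 + 4.3/2 = 4.85 m.
Total vertical stress at mid-clay: σ_v = 18.1×2.7 + 18.5×2.15 = 88.645 kPa.
Pore pressure: u = 9.81×(4.85 − 0.15) = 46.107 kPa.
Initial effective stress: σ'_0 = σ_v − u = 88.645 − 46.107 = 42.538 kPa.
Final effective stress: σ'_f = 42.538 + 107 = 149.54 kPa.
σ'_f = 149.54 > σ'_p = 69.2 kPa, so the stress path crosses the preconsolidation pressure — recompression up to σ'_p, then virgin compression beyond:
S_c = H/(1+e₀)·[C_r·log₁₀(σ'_p/σ'_0) + C_c·log₁₀(σ'_f/σ'_p)]
    = 4.3/2.01 × [0.08×log₁₀(69.2/42.538) + 0.25×log₁₀(149.54/69.2)]
    = 2.1393 × [0.016906 + 0.083663] = 0.2151 m

S_c ≈ 215 mm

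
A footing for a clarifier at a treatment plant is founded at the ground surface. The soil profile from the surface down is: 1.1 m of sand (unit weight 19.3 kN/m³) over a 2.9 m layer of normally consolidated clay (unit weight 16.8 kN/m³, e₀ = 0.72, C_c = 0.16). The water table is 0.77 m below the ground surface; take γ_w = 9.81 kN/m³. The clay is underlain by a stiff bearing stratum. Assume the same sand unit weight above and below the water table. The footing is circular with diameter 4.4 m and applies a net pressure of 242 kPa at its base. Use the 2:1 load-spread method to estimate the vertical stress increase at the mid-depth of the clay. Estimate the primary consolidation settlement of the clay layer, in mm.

S_c ≈ 175 mm

Mid-depth of clay below the ground surface: z = 1.1 + 2.9/2 = 2.55 m.
Total vertical stress at mid-clay: σ_v = 19.3×1.1 + 16.8×1.45 = 45.59 kPa.
Pore pressure: u = 9.81×(2.55 − 0.77) = 17.462 kPa.
Initial effective stress: σ'_0 = σ_v − u = 45.59 − 17.462 = 28.128 kPa.
Stress increase at mid-clay by the 2:1 spreading method:
Δσ ≈ qD²/(D+z)² = 242×4.4²/(4.4+2.55)² = 96.995 kPa
Final effective stress: σ'_f = σ'_0 + Δσ = 28.128 + 96.995 = 125.12 kPa.
Normally consolidated clay, so the full stress increment lies on the virgin compression line:
S_c = C_c·H/(1+e₀)·log₁₀(σ'_f/σ'_0) = 0.16×2.9/(1+0.72)×log₁₀(125.12/28.128)
    = 0.26977 × 0.64819 = 0.1749 m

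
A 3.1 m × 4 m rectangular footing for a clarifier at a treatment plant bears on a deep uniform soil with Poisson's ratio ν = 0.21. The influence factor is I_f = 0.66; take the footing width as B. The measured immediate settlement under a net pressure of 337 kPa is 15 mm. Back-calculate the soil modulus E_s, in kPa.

E_s ≈ 43900 kPa

S_e = q·B·(1−ν²)/E_s · I_f  ⇒  E_s = q·B·(1−ν²)·I_f / S_e.
E_s = 337 × 3.1 × 0.9559 × 0.66 / 0.015 = 43940 kPa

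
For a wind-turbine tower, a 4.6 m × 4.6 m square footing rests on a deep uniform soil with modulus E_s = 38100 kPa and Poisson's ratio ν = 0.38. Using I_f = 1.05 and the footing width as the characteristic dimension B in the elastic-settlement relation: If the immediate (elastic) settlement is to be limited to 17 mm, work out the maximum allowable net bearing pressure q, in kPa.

q ≈ 157 kPa

S_e = q·B·(1−ν²)/E_s · I_f  ⇒  q = S_e·E_s / (B·(1−ν²)·I_f).
q = 0.017 × 38100 / (4.6 × 0.8556 × 1.05) = 156.7 kPa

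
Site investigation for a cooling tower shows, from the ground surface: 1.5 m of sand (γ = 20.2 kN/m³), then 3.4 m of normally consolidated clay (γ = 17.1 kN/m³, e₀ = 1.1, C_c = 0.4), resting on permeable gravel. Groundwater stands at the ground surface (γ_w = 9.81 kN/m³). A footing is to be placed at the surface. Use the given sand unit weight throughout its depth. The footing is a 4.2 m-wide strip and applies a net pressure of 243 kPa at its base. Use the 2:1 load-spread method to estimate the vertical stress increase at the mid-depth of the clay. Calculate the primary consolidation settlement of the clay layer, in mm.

Mid-depth of clay below the ground surface: z = 1.5 + 3.4/2 = 3.2 m.
Total vertical stress at mid-clay: σ_v = 20.2×1.5 + 17.1×1.7 = 59.37 kPa.
Pore pressure: u = 9.81×(3.2 − 0) = 31.392 kPa.
Initial effective stress: σ'_0 = σ_v − u = 59.37 − 31.392 = 27.978 kPa.
Stress increase at mid-clay by the 2:1 spreading method:
Δσ = qB/(B+z) = 243×4.2/(4.2+3.2) = 137.92 kPa
Final effective stress: σ'_f = σ'_0 + Δσ = 27.978 + 137.92 = 165.9 kPa.
Normally consolidated clay, so the full stress increment lies on the virgin compression line:
S_c = C_c·H/(1+e₀)·log₁₀(σ'_f/σ'_0) = 0.4×3.4/(1+1.1)×log₁₀(165.9/27.978)
    = 0.64762 × 0.77303 = 0.5006 m

S_c ≈ 501 mm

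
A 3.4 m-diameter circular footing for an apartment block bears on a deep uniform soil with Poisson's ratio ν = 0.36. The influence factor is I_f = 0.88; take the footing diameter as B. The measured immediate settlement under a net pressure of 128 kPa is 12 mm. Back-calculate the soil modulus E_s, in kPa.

E_s ≈ 27800 kPa

S_e = q·B·(1−ν²)/E_s · I_f  ⇒  E_s = q·B·(1−ν²)·I_f / S_e.
E_s = 128 × 3.4 × 0.8704 × 0.88 / 0.012 = 27780 kPa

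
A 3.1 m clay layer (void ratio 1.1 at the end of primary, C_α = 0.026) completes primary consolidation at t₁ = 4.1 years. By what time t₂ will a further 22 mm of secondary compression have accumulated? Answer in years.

S_s = C_α·H/(1+e_p)·log₁₀(t₂/t₁) ⇒ log₁₀(t₂/t₁) = S_s·(1+e_p)/(C_α·H).
log₁₀(t₂/t₁) = 0.022 × (1+1.1) / (0.026×3.1) = 0.5732
t₂ = t₁ × 10^0.5732 = 4.1 × 3.743 = 15.35 years

t₂ ≈ 15.3 years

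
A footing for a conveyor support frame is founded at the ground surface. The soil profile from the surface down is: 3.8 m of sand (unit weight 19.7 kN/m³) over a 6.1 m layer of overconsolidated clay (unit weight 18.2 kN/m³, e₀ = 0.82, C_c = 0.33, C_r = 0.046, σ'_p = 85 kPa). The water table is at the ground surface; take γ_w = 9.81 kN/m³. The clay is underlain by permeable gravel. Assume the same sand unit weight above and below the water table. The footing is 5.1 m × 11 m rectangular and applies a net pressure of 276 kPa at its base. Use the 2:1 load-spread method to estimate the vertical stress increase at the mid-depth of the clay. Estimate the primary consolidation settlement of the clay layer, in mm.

S_c ≈ 245 mm

Mid-depth of clay below the ground surface: z = 3.8 + 6.1/2 = 6.85 m.
Total vertical stress at mid-clay: σ_v = 19.7×3.8 + 18.2×3.05 = 130.37 kPa.
Pore pressure: u = 9.81×(6.85 − 0) = 67.198 kPa.
Initial effective stress: σ'_0 = σ_v − u = 130.37 − 67.198 = 63.172 kPa.
Stress increase at mid-clay by the 2:1 spreading method:
Δσ = qBL/((B+z)(L+z)) = 276×5.1×11/((5.1+6.85)(11+6.85)) = 72.588 kPa
Final effective stress: σ'_f = 63.172 + 72.588 = 135.76 kPa.
σ'_f = 135.76 > σ'_p = 85 kPa, so the stress path crosses the preconsolidation pressure — recompression up to σ'_p, then virgin compression beyond:
S_c = H/(1+e₀)·[C_r·log₁₀(σ'_p/σ'_0) + C_c·log₁₀(σ'_f/σ'_p)]
    = 6.1/1.82 × [0.046×log₁₀(85/63.172) + 0.33×log₁₀(135.76/85)]
    = 3.3516 × [0.0059291 + 0.067106] = 0.2448 m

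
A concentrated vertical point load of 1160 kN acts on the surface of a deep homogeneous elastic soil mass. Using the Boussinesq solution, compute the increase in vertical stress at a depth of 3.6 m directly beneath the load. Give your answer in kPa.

Boussinesq vertical stress below a point load on an elastic half-space:
Δσ_z = 3P/(2πz²) · [1 + (r/z)²]^(−5/2)
r/z = 0/3.6 = 0; [1+(r/z)²]^(−5/2) = 1.
Δσ_z = 3×1160/(2π×3.6²) × 1 = 42.736 × 1 = 42.74 kPa

Δσ_z ≈ 42.7 kPa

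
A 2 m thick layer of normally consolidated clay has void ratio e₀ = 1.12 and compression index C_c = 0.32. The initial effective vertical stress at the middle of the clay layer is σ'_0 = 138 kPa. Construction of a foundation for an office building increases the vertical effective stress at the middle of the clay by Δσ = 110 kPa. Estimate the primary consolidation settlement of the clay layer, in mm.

Final effective stress: σ'_f = σ'_0 + Δσ = 138 + 110 = 248 kPa.
Normally consolidated clay, so the full stress increment lies on the virgin compression line:
S_c = C_c·H/(1+e₀)·log₁₀(σ'_f/σ'_0) = 0.32×2/(1+1.12)×log₁₀(248/138)
    = 0.30189 × 0.25457 = 0.07685 m

S_c ≈ 76.9 mm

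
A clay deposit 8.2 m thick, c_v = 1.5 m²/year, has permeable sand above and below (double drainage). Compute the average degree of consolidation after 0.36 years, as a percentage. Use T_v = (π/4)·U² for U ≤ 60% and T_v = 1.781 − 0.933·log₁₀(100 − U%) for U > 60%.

Drainage path length: H_d = H/2 = 4.1 m (double drainage).
T_v = c_v·t/H_d² = 1.5×0.36/4.1² = 0.032124.
T_v = 0.032124 corresponds to the U ≤ 60% branch:
U = √(4T_v/π) = 0.2022

U ≈ 20.2 %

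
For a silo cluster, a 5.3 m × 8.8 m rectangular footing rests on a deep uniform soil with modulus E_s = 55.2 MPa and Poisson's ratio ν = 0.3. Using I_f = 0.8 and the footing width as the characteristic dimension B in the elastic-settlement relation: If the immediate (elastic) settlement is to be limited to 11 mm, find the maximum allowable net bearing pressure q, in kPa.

E_s = 55.2 MPa = 55200 kPa.
S_e = q·B·(1−ν²)/E_s · I_f  ⇒  q = S_e·E_s / (B·(1−ν²)·I_f).
q = 0.011 × 55200 / (5.3 × 0.91 × 0.8) = 157.4 kPa

q ≈ 157 kPa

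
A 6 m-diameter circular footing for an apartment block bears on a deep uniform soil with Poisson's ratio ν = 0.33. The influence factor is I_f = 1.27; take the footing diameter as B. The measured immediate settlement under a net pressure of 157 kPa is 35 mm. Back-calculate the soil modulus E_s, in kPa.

E_s ≈ 30500 kPa

S_e = q·B·(1−ν²)/E_s · I_f  ⇒  E_s = q·B·(1−ν²)·I_f / S_e.
E_s = 157 × 6 × 0.8911 × 1.27 / 0.035 = 30460 kPa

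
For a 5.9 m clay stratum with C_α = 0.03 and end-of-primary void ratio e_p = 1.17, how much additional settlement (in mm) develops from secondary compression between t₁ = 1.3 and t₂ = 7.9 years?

Secondary compression: S_s = C_α·H/(1+e_p)·log₁₀(t₂/t₁)
S_s = 0.03×5.9/(1+1.17)×log₁₀(7.9/1.3)
    = 0.08157 × 0.7837 = 0.06392 m

S_s ≈ 63.9 mm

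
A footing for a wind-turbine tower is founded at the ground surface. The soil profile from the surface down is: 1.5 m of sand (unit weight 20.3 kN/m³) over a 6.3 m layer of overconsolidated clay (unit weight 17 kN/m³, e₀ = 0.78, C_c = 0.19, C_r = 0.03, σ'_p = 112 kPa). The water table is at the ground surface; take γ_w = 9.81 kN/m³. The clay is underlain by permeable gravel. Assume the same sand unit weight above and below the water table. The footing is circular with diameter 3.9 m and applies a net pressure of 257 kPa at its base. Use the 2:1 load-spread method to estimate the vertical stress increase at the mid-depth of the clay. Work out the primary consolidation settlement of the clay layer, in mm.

Mid-depth of clay below the ground surface: z = 1.5 + 6.3/2 = 4.65 m.
Total vertical stress at mid-clay: σ_v = 20.3×1.5 + 17×3.15 = 84 kPa.
Pore pressure: u = 9.81×(4.65 − 0) = 45.617 kPa.
Initial effective stress: σ'_0 = σ_v − u = 84 − 45.617 = 38.383 kPa.
Stress increase at mid-clay by the 2:1 spreading method:
Δσ ≈ qD²/(D+z)² = 257×3.9²/(3.9+4.65)² = 53.472 kPa
Final effective stress: σ'_f = 38.383 + 53.472 = 91.855 kPa.
σ'_f = 91.855 ≤ σ'_p = 112 kPa, so the clay remains overconsolidated and only the recompression index applies:
S_c = C_r·H/(1+e₀)·log₁₀(σ'_f/σ'_0) = 0.03×6.3/1.78×log₁₀(91.855/38.383)
    = 0.10618 × 0.37896 = 0.04024 m

S_c ≈ 40.2 mm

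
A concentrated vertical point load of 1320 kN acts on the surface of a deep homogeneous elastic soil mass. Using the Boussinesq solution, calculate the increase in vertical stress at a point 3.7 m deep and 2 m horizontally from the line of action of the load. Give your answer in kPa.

Boussinesq vertical stress below a point load on an elastic half-space:
Δσ_z = 3P/(2πz²) · [1 + (r/z)²]^(−5/2)
r/z = 2/3.7 = 0.54054; [1+(r/z)²]^(−5/2) = 0.52685.
Δσ_z = 3×1320/(2π×3.7²) × 0.52685 = 46.038 × 0.52685 = 24.26 kPa

Δσ_z ≈ 24.3 kPa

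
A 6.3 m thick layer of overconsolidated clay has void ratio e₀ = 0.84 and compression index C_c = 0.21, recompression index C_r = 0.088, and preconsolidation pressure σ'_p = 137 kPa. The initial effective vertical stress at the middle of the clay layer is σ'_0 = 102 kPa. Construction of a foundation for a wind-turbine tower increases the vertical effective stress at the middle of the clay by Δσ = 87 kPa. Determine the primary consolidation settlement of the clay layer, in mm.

S_c ≈ 139 mm

Final effective stress: σ'_f = 102 + 87 = 189 kPa.
σ'_f = 189 > σ'_p = 137 kPa, so the stress path crosses the preconsolidation pressure — recompression up to σ'_p, then virgin compression beyond:
S_c = H/(1+e₀)·[C_r·log₁₀(σ'_p/σ'_0) + C_c·log₁₀(σ'_f/σ'_p)]
    = 6.3/1.84 × [0.088×log₁₀(137/102) + 0.21×log₁₀(189/137)]
    = 3.4239 × [0.011275 + 0.029346] = 0.1391 m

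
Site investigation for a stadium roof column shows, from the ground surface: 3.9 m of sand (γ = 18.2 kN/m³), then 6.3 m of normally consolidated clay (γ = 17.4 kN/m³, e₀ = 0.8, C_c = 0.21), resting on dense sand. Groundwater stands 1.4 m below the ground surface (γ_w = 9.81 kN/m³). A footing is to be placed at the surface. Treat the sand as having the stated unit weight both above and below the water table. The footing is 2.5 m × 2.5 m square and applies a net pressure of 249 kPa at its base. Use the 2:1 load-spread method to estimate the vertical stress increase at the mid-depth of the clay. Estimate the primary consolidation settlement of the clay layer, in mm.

Mid-depth of clay below the ground surface: z = 3.9 + 6.3/2 = 7.05 m.
Total vertical stress at mid-clay: σ_v = 18.2×3.9 + 17.4×3.15 = 125.79 kPa.
Pore pressure: u = 9.81×(7.05 − 1.4) = 55.427 kPa.
Initial effective stress: σ'_0 = σ_v − u = 125.79 − 55.427 = 70.363 kPa.
Stress increase at mid-clay by the 2:1 spreading method:
Δσ = qBL/((B+z)(L+z)) = 249×2.5×2.5/((2.5+7.05)(2.5+7.05)) = 17.064 kPa
Final effective stress: σ'_f = σ'_0 + Δσ = 70.363 + 17.064 = 87.427 kPa.
Normally consolidated clay, so the full stress increment lies on the virgin compression line:
S_c = C_c·H/(1+e₀)·log₁₀(σ'_f/σ'_0) = 0.21×6.3/(1+0.8)×log₁₀(87.427/70.363)
    = 0.735 × 0.094301 = 0.06931 m

S_c ≈ 69.3 mm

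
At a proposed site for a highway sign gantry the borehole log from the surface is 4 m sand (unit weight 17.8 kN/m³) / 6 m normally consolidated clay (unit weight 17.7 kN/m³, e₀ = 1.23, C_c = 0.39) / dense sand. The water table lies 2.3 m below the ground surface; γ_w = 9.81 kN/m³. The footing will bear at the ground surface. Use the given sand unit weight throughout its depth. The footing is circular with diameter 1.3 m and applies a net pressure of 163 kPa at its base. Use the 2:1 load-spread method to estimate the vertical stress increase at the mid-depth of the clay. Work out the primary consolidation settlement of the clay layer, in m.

S_c ≈ 0.0227 m

Mid-depth of clay below the ground surface: z = 4 + 6/2 = 7 m.
Total vertical stress at mid-clay: σ_v = 17.8×4 + 17.7×3 = 124.3 kPa.
Pore pressure: u = 9.81×(7 − 2.3) = 46.107 kPa.
Initial effective stress: σ'_0 = σ_v − u = 124.3 − 46.107 = 78.193 kPa.
Stress increase at mid-clay by the 2:1 spreading method:
Δσ ≈ qD²/(D+z)² = 163×1.3²/(1.3+7)² = 3.9987 kPa
Final effective stress: σ'_f = σ'_0 + Δσ = 78.193 + 3.9987 = 82.192 kPa.
Normally consolidated clay, so the full stress increment lies on the virgin compression line:
S_c = C_c·H/(1+e₀)·log₁₀(σ'_f/σ'_0) = 0.39×6/(1+1.23)×log₁₀(82.192/78.193)
    = 1.0493 × 0.021662 = 0.02273 m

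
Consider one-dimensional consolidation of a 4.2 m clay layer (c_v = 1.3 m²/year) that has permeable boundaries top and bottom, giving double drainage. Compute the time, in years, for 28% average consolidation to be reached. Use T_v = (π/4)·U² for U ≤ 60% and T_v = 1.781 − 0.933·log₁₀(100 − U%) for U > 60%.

Drainage path length: H_d = H/2 = 2.1 m (double drainage).
U ≤ 60%: T_v = (π/4)·U² = (π/4)×0.28² = 0.061575.
t = T_v·H_d²/c_v = 0.061575×2.1²/1.3 = 0.2089 years.

t ≈ 0.209 years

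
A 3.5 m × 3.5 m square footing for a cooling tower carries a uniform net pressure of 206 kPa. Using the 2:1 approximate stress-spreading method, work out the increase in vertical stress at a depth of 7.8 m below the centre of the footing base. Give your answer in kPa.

By the 2:1 method the load spreads at 1 horizontal : 2 vertical, so at depth z the loaded area has grown by z in each plan dimension:
Δσ = qBL/((B+z)(L+z)) = 206×3.5×3.5/((3.5+7.8)(3.5+7.8)) = 19.763 kPa

Δσ_z ≈ 19.8 kPa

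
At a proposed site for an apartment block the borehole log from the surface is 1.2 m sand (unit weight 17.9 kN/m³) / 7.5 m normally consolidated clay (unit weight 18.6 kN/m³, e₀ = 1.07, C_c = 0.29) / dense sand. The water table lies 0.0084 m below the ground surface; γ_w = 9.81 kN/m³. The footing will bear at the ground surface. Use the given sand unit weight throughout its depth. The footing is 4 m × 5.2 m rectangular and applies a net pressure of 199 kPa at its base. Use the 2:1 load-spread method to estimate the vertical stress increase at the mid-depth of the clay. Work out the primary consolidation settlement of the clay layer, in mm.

Mid-depth of clay below the ground surface: z = 1.2 + 7.5/2 = 4.95 m.
Total vertical stress at mid-clay: σ_v = 17.9×1.2 + 18.6×3.75 = 91.23 kPa.
Pore pressure: u = 9.81×(4.95 − 0.0084) = 48.481 kPa.
Initial effective stress: σ'_0 = σ_v − u = 91.23 − 48.481 = 42.749 kPa.
Stress increase at mid-clay by the 2:1 spreading method:
Δσ = qBL/((B+z)(L+z)) = 199×4×5.2/((4+4.95)(5.2+4.95)) = 45.565 kPa
Final effective stress: σ'_f = σ'_0 + Δσ = 42.749 + 45.565 = 88.314 kPa.
Normally consolidated clay, so the full stress increment lies on the virgin compression line:
S_c = C_c·H/(1+e₀)·log₁₀(σ'_f/σ'_0) = 0.29×7.5/(1+1.07)×log₁₀(88.314/42.749)
    = 1.0507 × 0.3151 = 0.3311 m

S_c ≈ 331 mm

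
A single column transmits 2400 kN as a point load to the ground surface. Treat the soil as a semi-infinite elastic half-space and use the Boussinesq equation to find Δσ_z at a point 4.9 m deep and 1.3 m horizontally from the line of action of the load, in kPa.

Boussinesq vertical stress below a point load on an elastic half-space:
Δσ_z = 3P/(2πz²) · [1 + (r/z)²]^(−5/2)
r/z = 1.3/4.9 = 0.26531; [1+(r/z)²]^(−5/2) = 0.84362.
Δσ_z = 3×2400/(2π×4.9²) × 0.84362 = 47.727 × 0.84362 = 40.26 kPa

Δσ_z ≈ 40.3 kPa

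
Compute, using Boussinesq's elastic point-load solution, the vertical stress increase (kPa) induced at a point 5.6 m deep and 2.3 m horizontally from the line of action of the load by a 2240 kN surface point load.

Δσ_z ≈ 23.1 kPa

Boussinesq vertical stress below a point load on an elastic half-space:
Δσ_z = 3P/(2πz²) · [1 + (r/z)²]^(−5/2)
r/z = 2.3/5.6 = 0.41071; [1+(r/z)²]^(−5/2) = 0.67726.
Δσ_z = 3×2240/(2π×5.6²) × 0.67726 = 34.105 × 0.67726 = 23.1 kPa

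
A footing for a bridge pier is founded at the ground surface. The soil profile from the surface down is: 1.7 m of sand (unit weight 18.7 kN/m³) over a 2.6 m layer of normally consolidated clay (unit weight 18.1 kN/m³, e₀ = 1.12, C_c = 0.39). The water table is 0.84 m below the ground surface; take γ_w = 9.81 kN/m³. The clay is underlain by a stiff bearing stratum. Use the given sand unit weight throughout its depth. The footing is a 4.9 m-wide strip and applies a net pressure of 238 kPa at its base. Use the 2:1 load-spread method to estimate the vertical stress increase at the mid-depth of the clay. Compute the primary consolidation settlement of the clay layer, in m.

Mid-depth of clay below the ground surface: z = 1.7 + 2.6/2 = 3 m.
Total vertical stress at mid-clay: σ_v = 18.7×1.7 + 18.1×1.3 = 55.32 kPa.
Pore pressure: u = 9.81×(3 − 0.84) = 21.19 kPa.
Initial effective stress: σ'_0 = σ_v − u = 55.32 − 21.19 = 34.13 kPa.
Stress increase at mid-clay by the 2:1 spreading method:
Δσ = qB/(B+z) = 238×4.9/(4.9+3) = 147.62 kPa
Final effective stress: σ'_f = σ'_0 + Δσ = 34.13 + 147.62 = 181.75 kPa.
Normally consolidated clay, so the full stress increment lies on the virgin compression line:
S_c = C_c·H/(1+e₀)·log₁₀(σ'_f/σ'_0) = 0.39×2.6/(1+1.12)×log₁₀(181.75/34.13)
    = 0.4783 × 0.72634 = 0.3474 m

S_c ≈ 0.347 m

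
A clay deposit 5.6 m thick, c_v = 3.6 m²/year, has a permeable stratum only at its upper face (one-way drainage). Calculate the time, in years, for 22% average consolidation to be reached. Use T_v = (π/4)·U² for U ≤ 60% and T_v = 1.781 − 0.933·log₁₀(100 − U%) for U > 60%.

t ≈ 0.331 years

Drainage path length: H_d = H = 5.6 m (single drainage).
U ≤ 60%: T_v = (π/4)·U² = (π/4)×0.22² = 0.038013.
t = T_v·H_d²/c_v = 0.038013×5.6²/3.6 = 0.3311 years.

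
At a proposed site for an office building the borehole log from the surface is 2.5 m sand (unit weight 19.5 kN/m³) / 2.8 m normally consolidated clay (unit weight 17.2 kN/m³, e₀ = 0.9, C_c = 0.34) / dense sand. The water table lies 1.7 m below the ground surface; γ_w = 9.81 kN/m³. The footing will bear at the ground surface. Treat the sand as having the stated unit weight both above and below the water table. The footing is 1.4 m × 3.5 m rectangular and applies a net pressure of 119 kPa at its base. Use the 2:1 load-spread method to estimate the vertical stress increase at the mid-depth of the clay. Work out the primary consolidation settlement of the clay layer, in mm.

Mid-depth of clay below the ground surface: z = 2.5 + 2.8/2 = 3.9 m.
Total vertical stress at mid-clay: σ_v = 19.5×2.5 + 17.2×1.4 = 72.83 kPa.
Pore pressure: u = 9.81×(3.9 − 1.7) = 21.582 kPa.
Initial effective stress: σ'_0 = σ_v − u = 72.83 − 21.582 = 51.248 kPa.
Stress increase at mid-clay by the 2:1 spreading method:
Δσ = qBL/((B+z)(L+z)) = 119×1.4×3.5/((1.4+3.9)(3.5+3.9)) = 14.867 kPa
Final effective stress: σ'_f = σ'_0 + Δσ = 51.248 + 14.867 = 66.115 kPa.
Normally consolidated clay, so the full stress increment lies on the virgin compression line:
S_c = C_c·H/(1+e₀)·log₁₀(σ'_f/σ'_0) = 0.34×2.8/(1+0.9)×log₁₀(66.115/51.248)
    = 0.50105 × 0.11062 = 0.05543 m

S_c ≈ 55.4 mm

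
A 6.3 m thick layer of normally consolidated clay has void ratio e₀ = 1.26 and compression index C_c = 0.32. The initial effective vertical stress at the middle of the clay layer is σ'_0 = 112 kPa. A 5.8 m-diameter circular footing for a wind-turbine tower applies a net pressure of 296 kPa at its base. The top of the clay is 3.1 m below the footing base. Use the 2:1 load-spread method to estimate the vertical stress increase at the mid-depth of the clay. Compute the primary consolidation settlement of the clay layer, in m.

Mid-depth of clay below the footing base: z = 3.1 + 6.3/2 = 6.25 m.
Stress increase at mid-clay by the 2:1 spreading method:
Δσ ≈ qD²/(D+z)² = 296×5.8²/(5.8+6.25)² = 68.576 kPa
Final effective stress: σ'_f = σ'_0 + Δσ = 112 + 68.576 = 180.58 kPa.
Normally consolidated clay, so the full stress increment lies on the virgin compression line:
S_c = C_c·H/(1+e₀)·log₁₀(σ'_f/σ'_0) = 0.32×6.3/(1+1.26)×log₁₀(180.58/112)
    = 0.89204 × 0.20745 = 0.1851 m

S_c ≈ 0.185 m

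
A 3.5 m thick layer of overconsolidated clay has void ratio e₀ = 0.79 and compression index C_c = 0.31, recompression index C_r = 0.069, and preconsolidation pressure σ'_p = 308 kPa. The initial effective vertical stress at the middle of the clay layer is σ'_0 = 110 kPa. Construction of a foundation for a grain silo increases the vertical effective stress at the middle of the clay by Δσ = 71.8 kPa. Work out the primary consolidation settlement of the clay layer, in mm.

Final effective stress: σ'_f = 110 + 71.8 = 181.8 kPa.
σ'_f = 181.8 ≤ σ'_p = 308 kPa, so the clay remains overconsolidated and only the recompression index applies:
S_c = C_r·H/(1+e₀)·log₁₀(σ'_f/σ'_0) = 0.069×3.5/1.79×log₁₀(181.8/110)
    = 0.13492 × 0.2182 = 0.02944 m

S_c ≈ 29.4 mm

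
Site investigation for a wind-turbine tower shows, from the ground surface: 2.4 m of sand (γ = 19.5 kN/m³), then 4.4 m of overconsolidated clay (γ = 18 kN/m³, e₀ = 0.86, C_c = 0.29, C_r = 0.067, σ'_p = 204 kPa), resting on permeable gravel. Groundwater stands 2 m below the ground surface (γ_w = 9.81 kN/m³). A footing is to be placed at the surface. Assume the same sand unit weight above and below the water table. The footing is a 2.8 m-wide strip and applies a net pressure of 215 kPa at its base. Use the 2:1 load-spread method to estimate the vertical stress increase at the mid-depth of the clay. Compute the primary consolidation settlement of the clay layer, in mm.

Mid-depth of clay below the ground surface: z = 2.4 + 4.4/2 = 4.6 m.
Total vertical stress at mid-clay: σ_v = 19.5×2.4 + 18×2.2 = 86.4 kPa.
Pore pressure: u = 9.81×(4.6 − 2) = 25.506 kPa.
Initial effective stress: σ'_0 = σ_v − u = 86.4 − 25.506 = 60.894 kPa.
Stress increase at mid-clay by the 2:1 spreading method:
Δσ = qB/(B+z) = 215×2.8/(2.8+4.6) = 81.351 kPa
Final effective stress: σ'_f = 60.894 + 81.351 = 142.25 kPa.
σ'_f = 142.25 ≤ σ'_p = 204 kPa, so the clay remains overconsolidated and only the recompression index applies:
S_c = C_r·H/(1+e₀)·log₁₀(σ'_f/σ'_0) = 0.067×4.4/1.86×log₁₀(142.25/60.894)
    = 0.1585 × 0.36848 = 0.0584 m

S_c ≈ 58.4 mm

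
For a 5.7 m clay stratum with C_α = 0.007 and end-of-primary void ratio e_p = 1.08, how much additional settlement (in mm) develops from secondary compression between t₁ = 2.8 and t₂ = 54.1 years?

Secondary compression: S_s = C_α·H/(1+e_p)·log₁₀(t₂/t₁)
S_s = 0.007×5.7/(1+1.08)×log₁₀(54.1/2.8)
    = 0.01918 × 1.286 = 0.02467 m

S_s ≈ 24.7 mm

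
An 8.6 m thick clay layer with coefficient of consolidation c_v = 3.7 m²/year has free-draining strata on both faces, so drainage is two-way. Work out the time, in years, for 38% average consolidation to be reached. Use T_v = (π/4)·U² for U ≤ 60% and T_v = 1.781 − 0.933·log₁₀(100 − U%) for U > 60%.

Drainage path length: H_d = H/2 = 4.3 m (double drainage).
U ≤ 60%: T_v = (π/4)·U² = (π/4)×0.38² = 0.11341.
t = T_v·H_d²/c_v = 0.11341×4.3²/3.7 = 0.5667 years.

t ≈ 0.567 years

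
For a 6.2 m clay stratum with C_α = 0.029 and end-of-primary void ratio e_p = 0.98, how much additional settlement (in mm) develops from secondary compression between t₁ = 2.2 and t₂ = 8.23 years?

S_s ≈ 52 mm

Secondary compression: S_s = C_α·H/(1+e_p)·log₁₀(t₂/t₁)
S_s = 0.029×6.2/(1+0.98)×log₁₀(8.23/2.2)
    = 0.09081 × 0.573 = 0.05203 m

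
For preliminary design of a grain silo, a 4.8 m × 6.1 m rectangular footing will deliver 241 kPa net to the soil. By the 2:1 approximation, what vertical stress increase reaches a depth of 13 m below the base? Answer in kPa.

Δσ_z ≈ 20.8 kPa

By the 2:1 method the load spreads at 1 horizontal : 2 vertical, so at depth z the loaded area has grown by z in each plan dimension:
Δσ = qBL/((B+z)(L+z)) = 241×4.8×6.1/((4.8+13)(6.1+13)) = 20.756 kPa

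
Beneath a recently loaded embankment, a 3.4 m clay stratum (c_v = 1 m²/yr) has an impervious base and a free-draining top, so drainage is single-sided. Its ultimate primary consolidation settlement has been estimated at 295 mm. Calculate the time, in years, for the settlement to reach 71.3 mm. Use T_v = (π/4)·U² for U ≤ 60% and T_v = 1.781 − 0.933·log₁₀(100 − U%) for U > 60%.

t ≈ 0.53 years

Drainage path length: H_d = H = 3.4 m (single drainage).
U = S(t)/S_ult = 71.3/295 = 0.2417.
U ≤ 60%: T_v = (π/4)·U² = (π/4)×0.24169² = 0.04588.
t = T_v·H_d²/c_v = 0.04588×3.4²/1 = 0.5304 years.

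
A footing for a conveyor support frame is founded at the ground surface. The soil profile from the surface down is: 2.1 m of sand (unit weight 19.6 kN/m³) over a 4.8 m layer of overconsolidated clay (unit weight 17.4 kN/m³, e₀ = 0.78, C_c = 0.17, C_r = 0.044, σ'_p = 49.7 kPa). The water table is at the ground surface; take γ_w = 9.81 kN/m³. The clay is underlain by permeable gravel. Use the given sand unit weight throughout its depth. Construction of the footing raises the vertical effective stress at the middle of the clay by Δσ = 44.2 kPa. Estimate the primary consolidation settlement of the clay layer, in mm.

S_c ≈ 115 mm

Mid-depth of clay below the ground surface: z = 2.1 + 4.8/2 = 4.5 m.
Total vertical stress at mid-clay: σ_v = 19.6×2.1 + 17.4×2.4 = 82.92 kPa.
Pore pressure: u = 9.81×(4.5 − 0) = 44.145 kPa.
Initial effective stress: σ'_0 = σ_v − u = 82.92 − 44.145 = 38.775 kPa.
Final effective stress: σ'_f = 38.775 + 44.2 = 82.975 kPa.
σ'_f = 82.975 > σ'_p = 49.7 kPa, so the stress path crosses the preconsolidation pressure — recompression up to σ'_p, then virgin compression beyond:
S_c = H/(1+e₀)·[C_r·log₁₀(σ'_p/σ'_0) + C_c·log₁₀(σ'_f/σ'_p)]
    = 4.8/1.78 × [0.044×log₁₀(49.7/38.775) + 0.17×log₁₀(82.975/49.7)]
    = 2.6966 × [0.0047434 + 0.03784] = 0.1148 m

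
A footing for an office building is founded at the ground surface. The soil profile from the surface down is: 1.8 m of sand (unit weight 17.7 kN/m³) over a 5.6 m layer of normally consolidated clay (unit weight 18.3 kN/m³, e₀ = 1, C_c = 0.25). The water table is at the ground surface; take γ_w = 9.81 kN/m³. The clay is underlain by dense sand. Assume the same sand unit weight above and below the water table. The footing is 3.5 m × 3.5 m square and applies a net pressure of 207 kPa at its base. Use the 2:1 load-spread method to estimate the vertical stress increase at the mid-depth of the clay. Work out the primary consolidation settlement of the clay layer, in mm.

S_c ≈ 213 mm

Mid-depth of clay below the ground surface: z = 1.8 + 5.6/2 = 4.6 m.
Total vertical stress at mid-clay: σ_v = 17.7×1.8 + 18.3×2.8 = 83.1 kPa.
Pore pressure: u = 9.81×(4.6 − 0) = 45.126 kPa.
Initial effective stress: σ'_0 = σ_v − u = 83.1 − 45.126 = 37.974 kPa.
Stress increase at mid-clay by the 2:1 spreading method:
Δσ = qBL/((B+z)(L+z)) = 207×3.5×3.5/((3.5+4.6)(3.5+4.6)) = 38.649 kPa
Final effective stress: σ'_f = σ'_0 + Δσ = 37.974 + 38.649 = 76.623 kPa.
Normally consolidated clay, so the full stress increment lies on the virgin compression line:
S_c = C_c·H/(1+e₀)·log₁₀(σ'_f/σ'_0) = 0.25×5.6/(1+1)×log₁₀(76.623/37.974)
    = 0.7 × 0.30487 = 0.2134 m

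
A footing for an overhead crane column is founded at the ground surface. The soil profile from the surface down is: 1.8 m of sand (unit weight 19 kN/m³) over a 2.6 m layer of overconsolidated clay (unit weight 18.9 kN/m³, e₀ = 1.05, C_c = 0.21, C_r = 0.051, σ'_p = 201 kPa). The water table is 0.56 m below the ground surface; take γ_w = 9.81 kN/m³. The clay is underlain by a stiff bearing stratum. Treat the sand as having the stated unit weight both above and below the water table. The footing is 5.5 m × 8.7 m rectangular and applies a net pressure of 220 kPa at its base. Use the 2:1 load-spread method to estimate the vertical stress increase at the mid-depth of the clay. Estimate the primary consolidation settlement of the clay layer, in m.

Mid-depth of clay below the ground surface: z = 1.8 + 2.6/2 = 3.1 m.
Total vertical stress at mid-clay: σ_v = 19×1.8 + 18.9×1.3 = 58.77 kPa.
Pore pressure: u = 9.81×(3.1 − 0.56) = 24.917 kPa.
Initial effective stress: σ'_0 = σ_v − u = 58.77 − 24.917 = 33.853 kPa.
Stress increase at mid-clay by the 2:1 spreading method:
Δσ = qBL/((B+z)(L+z)) = 220×5.5×8.7/((5.5+3.1)(8.7+3.1)) = 103.73 kPa
Final effective stress: σ'_f = 33.853 + 103.73 = 137.58 kPa.
σ'_f = 137.58 ≤ σ'_p = 201 kPa, so the clay remains overconsolidated and only the recompression index applies:
S_c = C_r·H/(1+e₀)·log₁₀(σ'_f/σ'_0) = 0.051×2.6/2.05×log₁₀(137.58/33.853)
    = 0.064683 × 0.60896 = 0.03939 m

S_c ≈ 0.0394 m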